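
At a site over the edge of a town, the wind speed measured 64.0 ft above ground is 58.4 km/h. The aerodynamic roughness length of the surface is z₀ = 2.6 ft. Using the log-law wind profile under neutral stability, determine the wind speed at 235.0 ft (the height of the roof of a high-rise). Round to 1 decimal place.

82.1 km/h

Log law: V(z) ∝ ln(z/z₀), so V₂/V₁ = ln(z₂/z₀) / ln(z₁/z₀).
ln(235.0/2.6) = 4.5041, ln(64.0/2.6) = 3.2034
V₂ = 58.4 × 4.5041/3.2034 = 58.4 × 1.4060 = 82.1128 km/h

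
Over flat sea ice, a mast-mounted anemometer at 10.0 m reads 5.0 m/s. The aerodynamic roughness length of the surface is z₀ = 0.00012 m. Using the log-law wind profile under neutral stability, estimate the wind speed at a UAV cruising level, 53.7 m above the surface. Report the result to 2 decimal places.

Log law: V(z) ∝ ln(z/z₀), so V₂/V₁ = ln(z₂/z₀) / ln(z₁/z₀).
ln(53.7/0.00012) = 13.0114, ln(10.0/0.00012) = 11.3306
V₂ = 5.0 × 13.0114/11.3306 = 5.0 × 1.1483 = 5.7417 m/s

5.74 m/s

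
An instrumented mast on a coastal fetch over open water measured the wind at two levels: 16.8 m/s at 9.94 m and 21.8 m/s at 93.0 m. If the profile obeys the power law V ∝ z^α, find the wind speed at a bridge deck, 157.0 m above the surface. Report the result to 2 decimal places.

First find α: α = ln(V₂/V₁)/ln(z₂/z₁) = ln(21.8/16.8)/ln(93.0/9.94) = 0.26053/2.23603 = 0.1165
Extrapolate from 93.0 m to 157.0 m: V₃ = 21.8 × (157.0/93.0)^0.1165 = 21.8 × 1.0629 = 23.1715 m/s

23.17 m/s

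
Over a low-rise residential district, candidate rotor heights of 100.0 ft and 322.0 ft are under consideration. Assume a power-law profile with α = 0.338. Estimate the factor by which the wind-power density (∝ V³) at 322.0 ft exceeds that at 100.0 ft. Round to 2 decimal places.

3.27

Speed ratio: V_B/V_A = (z_B/z_A)^α = (322.0/100.0)^0.338 = (3.2200)^0.338 = 1.48476
Power-density ratio: P_B/P_A = (V_B/V_A)³ = (1.48476)³ = 3.27315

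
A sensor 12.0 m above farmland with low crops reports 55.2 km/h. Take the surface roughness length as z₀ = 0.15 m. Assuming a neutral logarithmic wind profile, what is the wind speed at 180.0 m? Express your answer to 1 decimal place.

89.3 km/h

Log law: V(z) ∝ ln(z/z₀), so V₂/V₁ = ln(z₂/z₀) / ln(z₁/z₀).
ln(180.0/0.15) = 7.0901, ln(12.0/0.15) = 4.3820
V₂ = 55.2 × 7.0901/4.3820 = 55.2 × 1.6180 = 89.3131 km/h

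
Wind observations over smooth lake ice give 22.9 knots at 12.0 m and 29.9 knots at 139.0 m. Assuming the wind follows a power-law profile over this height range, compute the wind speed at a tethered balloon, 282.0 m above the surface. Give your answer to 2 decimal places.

32.29 knots

First find α: α = ln(V₂/V₁)/ln(z₂/z₁) = ln(29.9/22.9)/ln(139.0/12.0) = 0.26672/2.44957 = 0.1089
Extrapolate from 139.0 m to 282.0 m: V₃ = 29.9 × (282.0/139.0)^0.1089 = 29.9 × 1.0801 = 32.2942 knots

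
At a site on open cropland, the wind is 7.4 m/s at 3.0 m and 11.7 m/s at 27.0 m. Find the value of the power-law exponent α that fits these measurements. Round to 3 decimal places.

α ≈ 0.208

Power law: V₂/V₁ = (z₂/z₁)^α ⇒ α = ln(V₂/V₁) / ln(z₂/z₁)
α = ln(11.7/7.4) / ln(27.0/3.0) = ln(1.5811) / ln(9.0000)
  = 0.45811 / 2.19722 = 0.20849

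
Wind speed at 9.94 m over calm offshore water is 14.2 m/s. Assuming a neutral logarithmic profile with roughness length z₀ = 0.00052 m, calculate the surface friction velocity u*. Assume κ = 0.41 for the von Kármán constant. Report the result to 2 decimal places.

Log law: V(z) = (u*/κ) · ln(z/z₀) ⇒ u* = κ · V / ln(z/z₀)
u* = 0.41 × 14.2 / ln(9.94/0.00052) = 0.41 × 14.2 / 9.8582
   = 5.8220 / 9.8582 = 0.5906 m/s

u* ≈ 0.59 m/s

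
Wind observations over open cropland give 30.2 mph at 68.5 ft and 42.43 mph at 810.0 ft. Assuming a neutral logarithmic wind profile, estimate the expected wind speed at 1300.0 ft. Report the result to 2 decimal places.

44.77 mph

Log law: V ∝ ln(z/z₀). From the pair, with r = V₁/V₂ = 0.71176,
ln z₀ = (ln z₁ − r·ln z₂)/(1 − r) = (4.2268 − 0.71176×6.6970)/0.28824 = -1.8729 → z₀ = 0.1537 ft
V₃ = V₁ · ln(z₃/z₀)/ln(z₁/z₀) = 30.2 × 9.0430/6.0998 = 44.7723 mph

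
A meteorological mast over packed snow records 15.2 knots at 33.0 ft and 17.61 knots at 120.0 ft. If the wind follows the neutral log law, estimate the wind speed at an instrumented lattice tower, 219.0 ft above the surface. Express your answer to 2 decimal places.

Log law: V ∝ ln(z/z₀). From the pair, with r = V₁/V₂ = 0.86315,
ln z₀ = (ln z₁ − r·ln z₂)/(1 − r) = (3.4965 − 0.86315×4.7875)/0.13685 = -4.6458 → z₀ = 0.009602 ft
V₃ = V₁ · ln(z₃/z₀)/ln(z₁/z₀) = 15.2 × 10.0349/8.1423 = 18.7330 knots

18.73 knots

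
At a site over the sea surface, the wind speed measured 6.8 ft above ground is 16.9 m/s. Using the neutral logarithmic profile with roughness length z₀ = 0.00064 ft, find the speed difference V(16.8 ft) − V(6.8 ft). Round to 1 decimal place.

1.6 m/s

Log law: V₂ = V₁ · ln(z₂/z₀)/ln(z₁/z₀) = 16.9 × 10.1754/9.2710 = 18.5487 m/s
ΔV = 18.5487 − 16.9 = 1.6487 m/s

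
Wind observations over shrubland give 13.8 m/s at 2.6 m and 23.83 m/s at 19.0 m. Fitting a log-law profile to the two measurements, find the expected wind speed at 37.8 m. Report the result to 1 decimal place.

27.3 m/s

Log law: V ∝ ln(z/z₀). From the pair, with r = V₁/V₂ = 0.57910,
ln z₀ = (ln z₁ − r·ln z₂)/(1 − r) = (0.9555 − 0.57910×2.9444)/0.42090 = -1.7810 → z₀ = 0.1685 m
V₃ = V₁ · ln(z₃/z₀)/ln(z₁/z₀) = 13.8 × 5.4133/2.7365 = 27.2989 m/s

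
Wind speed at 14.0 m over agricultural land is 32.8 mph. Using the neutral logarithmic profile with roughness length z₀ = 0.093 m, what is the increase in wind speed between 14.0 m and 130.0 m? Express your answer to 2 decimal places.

14.58 mph

Log law: V₂ = V₁ · ln(z₂/z₀)/ln(z₁/z₀) = 32.8 × 7.2427/5.0142 = 47.3774 mph
ΔV = 47.3774 − 32.8 = 14.5774 mph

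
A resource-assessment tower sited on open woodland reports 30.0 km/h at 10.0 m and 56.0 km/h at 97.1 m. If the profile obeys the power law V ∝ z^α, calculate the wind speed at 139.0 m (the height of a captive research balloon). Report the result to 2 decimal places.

First find α: α = ln(V₂/V₁)/ln(z₂/z₁) = ln(56.0/30.0)/ln(97.1/10.0) = 0.62415/2.27316 = 0.2746
Extrapolate from 97.1 m to 139.0 m: V₃ = 56.0 × (139.0/97.1)^0.2746 = 56.0 × 1.1035 = 61.7968 km/h

61.80 km/h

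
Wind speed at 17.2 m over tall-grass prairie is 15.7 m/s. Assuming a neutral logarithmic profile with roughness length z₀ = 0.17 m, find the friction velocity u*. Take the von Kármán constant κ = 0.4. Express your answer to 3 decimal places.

Log law: V(z) = (u*/κ) · ln(z/z₀) ⇒ u* = κ · V / ln(z/z₀)
u* = 0.4 × 15.7 / ln(17.2/0.17) = 0.4 × 15.7 / 4.6169
   = 6.2800 / 4.6169 = 1.3602 m/s

u* ≈ 1.360 m/s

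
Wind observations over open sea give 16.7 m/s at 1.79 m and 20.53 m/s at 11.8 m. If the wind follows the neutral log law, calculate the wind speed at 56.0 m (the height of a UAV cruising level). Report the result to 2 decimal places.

Log law: V ∝ ln(z/z₀). From the pair, with r = V₁/V₂ = 0.81344,
ln z₀ = (ln z₁ − r·ln z₂)/(1 − r) = (0.5822 − 0.81344×2.4681)/0.18656 = -7.6408 → z₀ = 0.0004804 m
V₃ = V₁ · ln(z₃/z₀)/ln(z₁/z₀) = 16.7 × 11.6662/8.2230 = 23.6926 m/s

23.69 m/s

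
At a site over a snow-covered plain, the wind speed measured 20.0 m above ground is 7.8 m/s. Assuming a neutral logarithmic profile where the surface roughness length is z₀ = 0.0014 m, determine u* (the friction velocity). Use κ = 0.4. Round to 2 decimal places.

u* ≈ 0.33 m/s

Log law: V(z) = (u*/κ) · ln(z/z₀) ⇒ u* = κ · V / ln(z/z₀)
u* = 0.4 × 7.8 / ln(20.0/0.0014) = 0.4 × 7.8 / 9.5670
   = 3.1200 / 9.5670 = 0.3261 m/s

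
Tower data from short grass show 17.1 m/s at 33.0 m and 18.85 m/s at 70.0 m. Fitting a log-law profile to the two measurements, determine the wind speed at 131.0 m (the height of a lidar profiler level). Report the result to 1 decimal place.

Log law: V ∝ ln(z/z₀). From the pair, with r = V₁/V₂ = 0.90716,
ln z₀ = (ln z₁ − r·ln z₂)/(1 − r) = (3.4965 − 0.90716×4.2485)/0.09284 = -3.8515 → z₀ = 0.02125 m
V₃ = V₁ · ln(z₃/z₀)/ln(z₁/z₀) = 17.1 × 8.7267/7.3480 = 20.3084 m/s

20.3 m/s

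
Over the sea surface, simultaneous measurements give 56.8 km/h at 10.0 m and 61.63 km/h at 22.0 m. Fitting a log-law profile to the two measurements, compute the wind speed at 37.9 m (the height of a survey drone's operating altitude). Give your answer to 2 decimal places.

64.96 km/h

Log law: V ∝ ln(z/z₀). From the pair, with r = V₁/V₂ = 0.92163,
ln z₀ = (ln z₁ − r·ln z₂)/(1 − r) = (2.3026 − 0.92163×3.0910)/0.07837 = -6.9695 → z₀ = 0.0009401 m
V₃ = V₁ · ln(z₃/z₀)/ln(z₁/z₀) = 56.8 × 10.6045/9.2721 = 64.9619 km/h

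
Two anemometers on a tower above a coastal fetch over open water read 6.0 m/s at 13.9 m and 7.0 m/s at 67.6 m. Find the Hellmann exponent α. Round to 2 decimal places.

α ≈ 0.10

Power law: V₂/V₁ = (z₂/z₁)^α ⇒ α = ln(V₂/V₁) / ln(z₂/z₁)
α = ln(7.0/6.0) / ln(67.6/13.9) = ln(1.1667) / ln(4.8633)
  = 0.15415 / 1.58172 = 0.09746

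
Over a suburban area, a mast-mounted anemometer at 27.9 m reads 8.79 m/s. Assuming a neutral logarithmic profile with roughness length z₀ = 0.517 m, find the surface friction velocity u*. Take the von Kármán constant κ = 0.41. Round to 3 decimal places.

u* ≈ 0.904 m/s

Log law: V(z) = (u*/κ) · ln(z/z₀) ⇒ u* = κ · V / ln(z/z₀)
u* = 0.41 × 8.79 / ln(27.9/0.517) = 0.41 × 8.79 / 3.9883
   = 3.6039 / 3.9883 = 0.9036 m/s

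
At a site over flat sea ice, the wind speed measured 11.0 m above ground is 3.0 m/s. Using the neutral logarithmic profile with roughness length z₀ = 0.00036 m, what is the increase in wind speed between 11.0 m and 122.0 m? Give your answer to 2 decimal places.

0.70 m/s

Log law: V₂ = V₁ · ln(z₂/z₀)/ln(z₁/z₀) = 3.0 × 12.7334/10.3273 = 3.6990 m/s
ΔV = 3.6990 − 3.0 = 0.6990 m/s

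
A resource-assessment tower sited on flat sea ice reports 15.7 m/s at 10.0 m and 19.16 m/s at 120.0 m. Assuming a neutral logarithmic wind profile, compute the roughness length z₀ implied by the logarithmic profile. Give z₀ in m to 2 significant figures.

Log law: V(z) ∝ ln(z/z₀). With r = V₁/V₂ = 15.7/19.16 = 0.81942,
r · ln(z₂/z₀) = ln(z₁/z₀) ⇒ ln z₀ = (ln z₁ − r·ln z₂)/(1 − r)
ln z₀ = (2.30259 − 0.81942×4.78749) / 0.18058 = -8.9729
z₀ = exp(-8.9729) = 0.0001268 m

z₀ ≈ 0.00013 m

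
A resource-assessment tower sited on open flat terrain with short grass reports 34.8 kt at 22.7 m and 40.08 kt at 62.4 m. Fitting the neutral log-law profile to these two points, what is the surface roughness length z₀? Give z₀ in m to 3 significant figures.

Log law: V(z) ∝ ln(z/z₀). With r = V₁/V₂ = 34.8/40.08 = 0.86826,
r · ln(z₂/z₀) = ln(z₁/z₀) ⇒ ln z₀ = (ln z₁ − r·ln z₂)/(1 − r)
ln z₀ = (3.12236 − 0.86826×4.13357) / 0.13174 = -3.5424
z₀ = exp(-3.5424) = 0.02894 m

z₀ ≈ 0.0289 m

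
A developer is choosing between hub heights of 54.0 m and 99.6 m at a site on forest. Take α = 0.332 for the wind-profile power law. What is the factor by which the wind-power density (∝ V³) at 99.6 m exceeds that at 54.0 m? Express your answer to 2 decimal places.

Speed ratio: V_B/V_A = (z_B/z_A)^α = (99.6/54.0)^0.332 = (1.8444)^0.332 = 1.22537
Power-density ratio: P_B/P_A = (V_B/V_A)³ = (1.22537)³ = 1.83993

1.84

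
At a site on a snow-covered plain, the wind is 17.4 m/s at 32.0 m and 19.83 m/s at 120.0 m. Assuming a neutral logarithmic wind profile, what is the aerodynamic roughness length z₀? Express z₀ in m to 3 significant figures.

z₀ ≈ 0.00248 m

Log law: V(z) ∝ ln(z/z₀). With r = V₁/V₂ = 17.4/19.83 = 0.87746,
r · ln(z₂/z₀) = ln(z₁/z₀) ⇒ ln z₀ = (ln z₁ − r·ln z₂)/(1 − r)
ln z₀ = (3.46574 − 0.87746×4.78749) / 0.12254 = -5.9987
z₀ = exp(-5.9987) = 0.002482 m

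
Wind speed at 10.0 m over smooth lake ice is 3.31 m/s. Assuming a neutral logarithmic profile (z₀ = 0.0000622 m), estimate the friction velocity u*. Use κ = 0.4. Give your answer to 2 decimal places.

u* ≈ 0.11 m/s

Log law: V(z) = (u*/κ) · ln(z/z₀) ⇒ u* = κ · V / ln(z/z₀)
u* = 0.4 × 3.31 / ln(10.0/0.0000622) = 0.4 × 3.31 / 11.9877
   = 1.3240 / 11.9877 = 0.1104 m/s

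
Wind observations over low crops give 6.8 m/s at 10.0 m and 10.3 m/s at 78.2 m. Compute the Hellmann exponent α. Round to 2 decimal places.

α ≈ 0.20

Power law: V₂/V₁ = (z₂/z₁)^α ⇒ α = ln(V₂/V₁) / ln(z₂/z₁)
α = ln(10.3/6.8) / ln(78.2/10.0) = ln(1.5147) / ln(7.8200)
  = 0.41522 / 2.05668 = 0.20189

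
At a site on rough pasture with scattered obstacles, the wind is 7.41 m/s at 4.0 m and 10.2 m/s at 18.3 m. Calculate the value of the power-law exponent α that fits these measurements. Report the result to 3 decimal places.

α ≈ 0.210

Power law: V₂/V₁ = (z₂/z₁)^α ⇒ α = ln(V₂/V₁) / ln(z₂/z₁)
α = ln(10.2/7.41) / ln(18.3/4.0) = ln(1.3765) / ln(4.5750)
  = 0.31956 / 1.52061 = 0.21015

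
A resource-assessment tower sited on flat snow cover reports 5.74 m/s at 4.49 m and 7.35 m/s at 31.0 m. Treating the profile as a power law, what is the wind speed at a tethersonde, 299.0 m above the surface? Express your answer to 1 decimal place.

9.8 m/s

First find α: α = ln(V₂/V₁)/ln(z₂/z₁) = ln(7.35/5.74)/ln(31.0/4.49) = 0.24724/1.93213 = 0.1280
Extrapolate from 31.0 m to 299.0 m: V₃ = 7.35 × (299.0/31.0)^0.1280 = 7.35 × 1.3365 = 9.8230 m/s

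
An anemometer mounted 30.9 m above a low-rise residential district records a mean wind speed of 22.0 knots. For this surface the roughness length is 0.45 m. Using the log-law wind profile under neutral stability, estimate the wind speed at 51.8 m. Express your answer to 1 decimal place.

Log law: V(z) ∝ ln(z/z₀), so V₂/V₁ = ln(z₂/z₀) / ln(z₁/z₀).
ln(51.8/0.45) = 4.7459, ln(30.9/0.45) = 4.2293
V₂ = 22.0 × 4.7459/4.2293 = 22.0 × 1.1222 = 24.6875 knots

24.7 knots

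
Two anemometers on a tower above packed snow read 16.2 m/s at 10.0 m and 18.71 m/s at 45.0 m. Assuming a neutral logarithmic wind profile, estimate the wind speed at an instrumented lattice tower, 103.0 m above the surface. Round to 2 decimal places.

20.09 m/s

Log law: V ∝ ln(z/z₀). From the pair, with r = V₁/V₂ = 0.86585,
ln z₀ = (ln z₁ − r·ln z₂)/(1 − r) = (2.3026 − 0.86585×3.8067)/0.13415 = -7.4050 → z₀ = 0.0006082 m
V₃ = V₁ · ln(z₃/z₀)/ln(z₁/z₀) = 16.2 × 12.0397/9.7076 = 20.0919 m/s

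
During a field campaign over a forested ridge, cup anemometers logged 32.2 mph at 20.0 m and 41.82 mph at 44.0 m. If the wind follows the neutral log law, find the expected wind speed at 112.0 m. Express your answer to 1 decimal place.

53.2 mph

Log law: V ∝ ln(z/z₀). From the pair, with r = V₁/V₂ = 0.76997,
ln z₀ = (ln z₁ − r·ln z₂)/(1 − r) = (2.9957 − 0.76997×3.7842)/0.23003 = 0.3566 → z₀ = 1.428 m
V₃ = V₁ · ln(z₃/z₀)/ln(z₁/z₀) = 32.2 × 4.3619/2.6391 = 53.2195 mph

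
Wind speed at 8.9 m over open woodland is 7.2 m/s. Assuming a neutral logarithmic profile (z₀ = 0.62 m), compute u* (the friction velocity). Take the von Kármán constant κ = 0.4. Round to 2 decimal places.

Log law: V(z) = (u*/κ) · ln(z/z₀) ⇒ u* = κ · V / ln(z/z₀)
u* = 0.4 × 7.2 / ln(8.9/0.62) = 0.4 × 7.2 / 2.6641
   = 2.8800 / 2.6641 = 1.0810 m/s

u* ≈ 1.08 m/s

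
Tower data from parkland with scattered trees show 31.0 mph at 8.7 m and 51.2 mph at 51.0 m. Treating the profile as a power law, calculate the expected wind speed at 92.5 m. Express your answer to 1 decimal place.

60.6 mph

First find α: α = ln(V₂/V₁)/ln(z₂/z₁) = ln(51.2/31.0)/ln(51.0/8.7) = 0.50175/1.76850 = 0.2837
Extrapolate from 51.0 m to 92.5 m: V₃ = 51.2 × (92.5/51.0)^0.2837 = 51.2 × 1.1840 = 60.6221 mph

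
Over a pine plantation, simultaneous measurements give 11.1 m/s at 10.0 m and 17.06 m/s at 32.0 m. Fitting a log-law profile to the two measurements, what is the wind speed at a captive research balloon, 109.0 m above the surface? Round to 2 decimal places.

Log law: V ∝ ln(z/z₀). From the pair, with r = V₁/V₂ = 0.65064,
ln z₀ = (ln z₁ − r·ln z₂)/(1 − r) = (2.3026 − 0.65064×3.4657)/0.34936 = 0.1363 → z₀ = 1.146 m
V₃ = V₁ · ln(z₃/z₀)/ln(z₁/z₀) = 11.1 × 4.5550/2.1663 = 23.3401 m/s

23.34 m/s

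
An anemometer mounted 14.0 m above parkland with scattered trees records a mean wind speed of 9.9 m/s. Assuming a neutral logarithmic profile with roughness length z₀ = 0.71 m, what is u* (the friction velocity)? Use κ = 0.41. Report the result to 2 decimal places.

u* ≈ 1.36 m/s

Log law: V(z) = (u*/κ) · ln(z/z₀) ⇒ u* = κ · V / ln(z/z₀)
u* = 0.41 × 9.9 / ln(14.0/0.71) = 0.41 × 9.9 / 2.9815
   = 4.0590 / 2.9815 = 1.3614 m/s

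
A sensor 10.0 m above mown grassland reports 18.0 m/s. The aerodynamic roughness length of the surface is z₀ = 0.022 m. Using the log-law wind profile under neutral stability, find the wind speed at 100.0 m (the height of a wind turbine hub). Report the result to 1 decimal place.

Log law: V(z) ∝ ln(z/z₀), so V₂/V₁ = ln(z₂/z₀) / ln(z₁/z₀).
ln(100.0/0.022) = 8.4219, ln(10.0/0.022) = 6.1193
V₂ = 18.0 × 8.4219/6.1193 = 18.0 × 1.3763 = 24.7731 m/s

24.8 m/s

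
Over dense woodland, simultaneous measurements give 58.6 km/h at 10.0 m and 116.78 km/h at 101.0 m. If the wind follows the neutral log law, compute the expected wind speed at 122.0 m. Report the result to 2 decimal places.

121.53 km/h

Log law: V ∝ ln(z/z₀). From the pair, with r = V₁/V₂ = 0.50180,
ln z₀ = (ln z₁ − r·ln z₂)/(1 − r) = (2.3026 − 0.50180×4.6151)/0.49820 = -0.0266 → z₀ = 0.9737 m
V₃ = V₁ · ln(z₃/z₀)/ln(z₁/z₀) = 58.6 × 4.8307/2.3292 = 121.5325 km/h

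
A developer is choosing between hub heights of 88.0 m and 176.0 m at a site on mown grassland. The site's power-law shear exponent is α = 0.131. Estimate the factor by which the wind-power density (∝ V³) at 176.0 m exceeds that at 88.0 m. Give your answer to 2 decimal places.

1.31

Speed ratio: V_B/V_A = (z_B/z_A)^α = (176.0/88.0)^0.131 = (2.0000)^0.131 = 1.09505
Power-density ratio: P_B/P_A = (V_B/V_A)³ = (1.09505)³ = 1.31312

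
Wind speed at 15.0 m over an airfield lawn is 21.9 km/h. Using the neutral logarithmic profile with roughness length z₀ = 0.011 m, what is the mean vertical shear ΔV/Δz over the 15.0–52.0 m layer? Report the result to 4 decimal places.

Log law: V₂ = V₁ · ln(z₂/z₀)/ln(z₁/z₀) = 21.9 × 8.4611/7.2179 = 25.6720 km/h
ΔV/Δz = (25.6720 − 21.9)/(52.0 − 15.0) = 3.7720/37.0000 = 0.10195 km/h/m

0.1019 km/h/m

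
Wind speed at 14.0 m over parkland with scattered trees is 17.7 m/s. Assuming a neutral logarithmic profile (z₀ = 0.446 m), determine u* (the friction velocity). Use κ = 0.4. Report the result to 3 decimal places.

u* ≈ 2.054 m/s

Log law: V(z) = (u*/κ) · ln(z/z₀) ⇒ u* = κ · V / ln(z/z₀)
u* = 0.4 × 17.7 / ln(14.0/0.446) = 0.4 × 17.7 / 3.4465
   = 7.0800 / 3.4465 = 2.0543 m/s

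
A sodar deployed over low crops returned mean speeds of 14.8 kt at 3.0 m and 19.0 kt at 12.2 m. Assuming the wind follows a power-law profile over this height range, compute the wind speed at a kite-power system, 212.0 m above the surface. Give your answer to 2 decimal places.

31.59 kt

First find α: α = ln(V₂/V₁)/ln(z₂/z₁) = ln(19.0/14.8)/ln(12.2/3.0) = 0.24981/1.40282 = 0.1781
Extrapolate from 12.2 m to 212.0 m: V₃ = 19.0 × (212.0/12.2)^0.1781 = 19.0 × 1.6627 = 31.5912 kt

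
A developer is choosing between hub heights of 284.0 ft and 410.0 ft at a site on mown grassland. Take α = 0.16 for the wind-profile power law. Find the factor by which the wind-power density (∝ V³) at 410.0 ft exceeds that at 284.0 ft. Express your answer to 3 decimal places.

Speed ratio: V_B/V_A = (z_B/z_A)^α = (410.0/284.0)^0.16 = (1.4437)^0.16 = 1.06051
Power-density ratio: P_B/P_A = (V_B/V_A)³ = (1.06051)³ = 1.19273

1.193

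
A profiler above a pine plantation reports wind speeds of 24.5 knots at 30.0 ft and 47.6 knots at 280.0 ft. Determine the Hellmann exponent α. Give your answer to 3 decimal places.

α ≈ 0.297

Power law: V₂/V₁ = (z₂/z₁)^α ⇒ α = ln(V₂/V₁) / ln(z₂/z₁)
α = ln(47.6/24.5) / ln(280.0/30.0) = ln(1.9429) / ln(9.3333)
  = 0.66416 / 2.23359 = 0.29735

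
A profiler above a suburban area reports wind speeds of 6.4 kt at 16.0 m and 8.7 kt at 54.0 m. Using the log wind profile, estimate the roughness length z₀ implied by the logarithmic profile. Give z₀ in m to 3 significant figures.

Log law: V(z) ∝ ln(z/z₀). With r = V₁/V₂ = 6.4/8.7 = 0.73563,
r · ln(z₂/z₀) = ln(z₁/z₀) ⇒ ln z₀ = (ln z₁ − r·ln z₂)/(1 − r)
ln z₀ = (2.77259 − 0.73563×3.98898) / 0.26437 = -0.6122
z₀ = exp(-0.6122) = 0.5422 m

z₀ ≈ 0.542 m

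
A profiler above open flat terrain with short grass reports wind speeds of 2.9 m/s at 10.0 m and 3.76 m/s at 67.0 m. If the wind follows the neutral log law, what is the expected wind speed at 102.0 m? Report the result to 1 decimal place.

Log law: V ∝ ln(z/z₀). From the pair, with r = V₁/V₂ = 0.77128,
ln z₀ = (ln z₁ − r·ln z₂)/(1 − r) = (2.3026 − 0.77128×4.2047)/0.22872 = -4.1115 → z₀ = 0.01638 m
V₃ = V₁ · ln(z₃/z₀)/ln(z₁/z₀) = 2.9 × 8.7365/6.4141 = 3.9500 m/s

4.0 m/s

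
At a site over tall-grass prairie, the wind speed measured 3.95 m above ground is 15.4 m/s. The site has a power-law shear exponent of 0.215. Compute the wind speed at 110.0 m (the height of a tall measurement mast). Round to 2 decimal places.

31.49 m/s

Power-law profile: V₂ = V₁ · (z₂/z₁)^α
V₂ = 15.4 × (110.0/3.95)^0.215 = 15.4 × (27.8481)^0.215
    = 15.4 × 2.0447 = 31.4885 m/s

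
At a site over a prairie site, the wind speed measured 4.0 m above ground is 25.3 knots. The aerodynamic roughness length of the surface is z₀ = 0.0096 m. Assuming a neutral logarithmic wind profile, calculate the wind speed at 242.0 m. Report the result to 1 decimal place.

Log law: V(z) ∝ ln(z/z₀), so V₂/V₁ = ln(z₂/z₀) / ln(z₁/z₀).
ln(242.0/0.0096) = 10.1349, ln(4.0/0.0096) = 6.0323
V₂ = 25.3 × 10.1349/6.0323 = 25.3 × 1.6801 = 42.5069 knots

42.5 knots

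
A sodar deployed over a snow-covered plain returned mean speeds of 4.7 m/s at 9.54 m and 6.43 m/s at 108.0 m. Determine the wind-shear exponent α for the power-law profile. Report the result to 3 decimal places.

Power law: V₂/V₁ = (z₂/z₁)^α ⇒ α = ln(V₂/V₁) / ln(z₂/z₁)
α = ln(6.43/4.7) / ln(108.0/9.54) = ln(1.3681) / ln(11.3208)
  = 0.31341 / 2.42664 = 0.12915

α ≈ 0.129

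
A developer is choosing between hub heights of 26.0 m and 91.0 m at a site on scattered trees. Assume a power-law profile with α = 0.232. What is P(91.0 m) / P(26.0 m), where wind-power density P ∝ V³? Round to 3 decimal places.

2.392

Speed ratio: V_B/V_A = (z_B/z_A)^α = (91.0/26.0)^0.232 = (3.5000)^0.232 = 1.33728
Power-density ratio: P_B/P_A = (V_B/V_A)³ = (1.33728)³ = 2.39151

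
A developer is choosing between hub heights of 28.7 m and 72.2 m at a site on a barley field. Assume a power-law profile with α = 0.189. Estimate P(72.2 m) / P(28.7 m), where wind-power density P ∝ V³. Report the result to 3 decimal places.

1.687

Speed ratio: V_B/V_A = (z_B/z_A)^α = (72.2/28.7)^0.189 = (2.5157)^0.189 = 1.19048
Power-density ratio: P_B/P_A = (V_B/V_A)³ = (1.19048)³ = 1.68722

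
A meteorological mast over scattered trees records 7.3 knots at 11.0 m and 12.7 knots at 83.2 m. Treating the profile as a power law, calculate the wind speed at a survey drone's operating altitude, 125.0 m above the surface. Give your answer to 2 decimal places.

First find α: α = ln(V₂/V₁)/ln(z₂/z₁) = ln(12.7/7.3)/ln(83.2/11.0) = 0.55373/2.02335 = 0.2737
Extrapolate from 83.2 m to 125.0 m: V₃ = 12.7 × (125.0/83.2)^0.2737 = 12.7 × 1.1178 = 14.1966 knots

14.20 knots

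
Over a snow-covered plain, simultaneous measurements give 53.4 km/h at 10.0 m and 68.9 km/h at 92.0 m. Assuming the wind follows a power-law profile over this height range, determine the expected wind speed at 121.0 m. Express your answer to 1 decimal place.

71.1 km/h

First find α: α = ln(V₂/V₁)/ln(z₂/z₁) = ln(68.9/53.4)/ln(92.0/10.0) = 0.25485/2.21920 = 0.1148
Extrapolate from 92.0 m to 121.0 m: V₃ = 68.9 × (121.0/92.0)^0.1148 = 68.9 × 1.0320 = 71.1024 km/h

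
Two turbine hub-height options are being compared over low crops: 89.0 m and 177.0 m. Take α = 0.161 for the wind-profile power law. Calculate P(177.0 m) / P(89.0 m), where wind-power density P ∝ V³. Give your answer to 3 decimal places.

1.394

Speed ratio: V_B/V_A = (z_B/z_A)^α = (177.0/89.0)^0.161 = (1.9888)^0.161 = 1.11705
Power-density ratio: P_B/P_A = (V_B/V_A)³ = (1.11705)³ = 1.39385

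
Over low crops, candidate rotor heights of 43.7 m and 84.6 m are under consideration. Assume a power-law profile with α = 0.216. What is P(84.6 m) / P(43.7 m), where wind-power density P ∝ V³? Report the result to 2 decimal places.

Speed ratio: V_B/V_A = (z_B/z_A)^α = (84.6/43.7)^0.216 = (1.9359)^0.216 = 1.15337
Power-density ratio: P_B/P_A = (V_B/V_A)³ = (1.15337)³ = 1.53428

1.53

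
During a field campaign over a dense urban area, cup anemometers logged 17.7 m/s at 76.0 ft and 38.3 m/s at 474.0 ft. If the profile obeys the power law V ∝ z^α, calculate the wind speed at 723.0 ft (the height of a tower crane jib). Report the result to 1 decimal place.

45.8 m/s

First find α: α = ln(V₂/V₁)/ln(z₂/z₁) = ln(38.3/17.7)/ln(474.0/76.0) = 0.77189/1.83047 = 0.4217
Extrapolate from 474.0 ft to 723.0 ft: V₃ = 38.3 × (723.0/474.0)^0.4217 = 38.3 × 1.1949 = 45.7635 m/s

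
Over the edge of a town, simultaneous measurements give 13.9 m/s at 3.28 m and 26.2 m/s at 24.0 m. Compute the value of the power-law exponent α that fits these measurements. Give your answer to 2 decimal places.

α ≈ 0.32

Power law: V₂/V₁ = (z₂/z₁)^α ⇒ α = ln(V₂/V₁) / ln(z₂/z₁)
α = ln(26.2/13.9) / ln(24.0/3.28) = ln(1.8849) / ln(7.3171)
  = 0.63387 / 1.99021 = 0.31849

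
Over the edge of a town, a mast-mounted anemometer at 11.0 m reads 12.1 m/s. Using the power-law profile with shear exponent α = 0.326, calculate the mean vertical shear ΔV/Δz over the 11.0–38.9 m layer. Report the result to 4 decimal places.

0.2210 m/s/m

Power law: V₂ = V₁ · (z₂/z₁)^α = 12.1 × (3.5364)^0.326 = 18.2648 m/s
ΔV/Δz = (18.2648 − 12.1)/(38.9 − 11.0) = 6.1648/27.9000 = 0.22096 m/s/m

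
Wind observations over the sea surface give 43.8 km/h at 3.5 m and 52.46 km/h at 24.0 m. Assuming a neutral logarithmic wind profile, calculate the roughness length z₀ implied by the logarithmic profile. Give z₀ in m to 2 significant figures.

Log law: V(z) ∝ ln(z/z₀). With r = V₁/V₂ = 43.8/52.46 = 0.83492,
r · ln(z₂/z₀) = ln(z₁/z₀) ⇒ ln z₀ = (ln z₁ − r·ln z₂)/(1 − r)
ln z₀ = (1.25276 − 0.83492×3.17805) / 0.16508 = -8.4849
z₀ = exp(-8.4849) = 0.0002066 m

z₀ ≈ 0.00021 m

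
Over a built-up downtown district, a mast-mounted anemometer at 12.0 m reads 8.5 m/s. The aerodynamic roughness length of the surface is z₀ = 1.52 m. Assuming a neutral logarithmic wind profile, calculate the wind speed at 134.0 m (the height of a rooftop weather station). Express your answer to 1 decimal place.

18.4 m/s

Log law: V(z) ∝ ln(z/z₀), so V₂/V₁ = ln(z₂/z₀) / ln(z₁/z₀).
ln(134.0/1.52) = 4.4791, ln(12.0/1.52) = 2.0662
V₂ = 8.5 × 4.4791/2.0662 = 8.5 × 2.1678 = 18.4264 m/s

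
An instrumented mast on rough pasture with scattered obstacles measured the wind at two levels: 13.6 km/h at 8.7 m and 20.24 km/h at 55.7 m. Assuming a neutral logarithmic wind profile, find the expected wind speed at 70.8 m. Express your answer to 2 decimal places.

Log law: V ∝ ln(z/z₀). From the pair, with r = V₁/V₂ = 0.67194,
ln z₀ = (ln z₁ − r·ln z₂)/(1 − r) = (2.1633 − 0.67194×4.0200)/0.32806 = -1.6395 → z₀ = 0.1941 m
V₃ = V₁ · ln(z₃/z₀)/ln(z₁/z₀) = 13.6 × 5.8993/3.8028 = 21.0979 km/h

21.10 km/h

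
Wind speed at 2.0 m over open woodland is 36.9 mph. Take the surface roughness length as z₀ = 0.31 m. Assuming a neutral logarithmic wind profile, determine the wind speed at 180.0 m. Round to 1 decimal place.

Log law: V(z) ∝ ln(z/z₀), so V₂/V₁ = ln(z₂/z₀) / ln(z₁/z₀).
ln(180.0/0.31) = 6.3641, ln(2.0/0.31) = 1.8643
V₂ = 36.9 × 6.3641/1.8643 = 36.9 × 3.4136 = 125.9631 mph

126.0 mph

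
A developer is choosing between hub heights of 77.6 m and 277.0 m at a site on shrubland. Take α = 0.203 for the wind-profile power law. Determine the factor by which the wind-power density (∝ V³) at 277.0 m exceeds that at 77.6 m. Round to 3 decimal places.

Speed ratio: V_B/V_A = (z_B/z_A)^α = (277.0/77.6)^0.203 = (3.5696)^0.203 = 1.29474
Power-density ratio: P_B/P_A = (V_B/V_A)³ = (1.29474)³ = 2.17042

2.170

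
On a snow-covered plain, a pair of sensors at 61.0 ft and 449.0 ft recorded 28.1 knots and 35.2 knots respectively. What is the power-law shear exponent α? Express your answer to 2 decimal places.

α ≈ 0.11

Power law: V₂/V₁ = (z₂/z₁)^α ⇒ α = ln(V₂/V₁) / ln(z₂/z₁)
α = ln(35.2/28.1) / ln(449.0/61.0) = ln(1.2527) / ln(7.3607)
  = 0.22528 / 1.99615 = 0.11286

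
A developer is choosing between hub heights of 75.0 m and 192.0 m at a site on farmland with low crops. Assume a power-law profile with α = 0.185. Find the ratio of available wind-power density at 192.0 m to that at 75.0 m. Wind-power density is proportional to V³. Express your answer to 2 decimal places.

1.68

Speed ratio: V_B/V_A = (z_B/z_A)^α = (192.0/75.0)^0.185 = (2.5600)^0.185 = 1.18994
Power-density ratio: P_B/P_A = (V_B/V_A)³ = (1.18994)³ = 1.68490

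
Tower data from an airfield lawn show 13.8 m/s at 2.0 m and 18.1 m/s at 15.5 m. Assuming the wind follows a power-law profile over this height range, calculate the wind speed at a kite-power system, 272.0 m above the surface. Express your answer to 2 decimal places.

26.45 m/s

First find α: α = ln(V₂/V₁)/ln(z₂/z₁) = ln(18.1/13.8)/ln(15.5/2.0) = 0.27124/2.04769 = 0.1325
Extrapolate from 15.5 m to 272.0 m: V₃ = 18.1 × (272.0/15.5)^0.1325 = 18.1 × 1.4616 = 26.4542 m/s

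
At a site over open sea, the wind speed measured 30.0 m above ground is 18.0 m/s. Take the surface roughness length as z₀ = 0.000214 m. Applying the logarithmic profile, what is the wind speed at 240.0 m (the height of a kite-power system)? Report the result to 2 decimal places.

21.16 m/s

Log law: V(z) ∝ ln(z/z₀), so V₂/V₁ = ln(z₂/z₀) / ln(z₁/z₀).
ln(240.0/0.000214) = 13.9302, ln(30.0/0.000214) = 11.8507
V₂ = 18.0 × 13.9302/11.8507 = 18.0 × 1.1755 = 21.1585 m/s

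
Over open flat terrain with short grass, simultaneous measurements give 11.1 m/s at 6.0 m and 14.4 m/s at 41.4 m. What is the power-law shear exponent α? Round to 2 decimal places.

Power law: V₂/V₁ = (z₂/z₁)^α ⇒ α = ln(V₂/V₁) / ln(z₂/z₁)
α = ln(14.4/11.1) / ln(41.4/6.0) = ln(1.2973) / ln(6.9000)
  = 0.26028 / 1.93152 = 0.13476

α ≈ 0.13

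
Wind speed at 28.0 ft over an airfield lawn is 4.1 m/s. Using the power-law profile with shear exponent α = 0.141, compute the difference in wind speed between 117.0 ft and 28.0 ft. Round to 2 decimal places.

Power law: V₂ = V₁ · (z₂/z₁)^α = 4.1 × (4.1786)^0.141 = 5.0159 m/s
ΔV = 5.0159 − 4.1 = 0.9159 m/s

0.92 m/s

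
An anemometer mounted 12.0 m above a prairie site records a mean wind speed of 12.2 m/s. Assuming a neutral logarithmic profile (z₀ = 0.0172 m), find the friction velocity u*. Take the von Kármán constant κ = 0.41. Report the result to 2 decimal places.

Log law: V(z) = (u*/κ) · ln(z/z₀) ⇒ u* = κ · V / ln(z/z₀)
u* = 0.41 × 12.2 / ln(12.0/0.0172) = 0.41 × 12.2 / 6.5478
   = 5.0020 / 6.5478 = 0.7639 m/s

u* ≈ 0.76 m/s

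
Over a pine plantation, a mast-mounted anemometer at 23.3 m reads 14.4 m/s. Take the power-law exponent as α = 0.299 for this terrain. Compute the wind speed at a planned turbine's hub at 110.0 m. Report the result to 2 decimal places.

Power-law profile: V₂ = V₁ · (z₂/z₁)^α
V₂ = 14.4 × (110.0/23.3)^0.299 = 14.4 × (4.7210)^0.299
    = 14.4 × 1.5905 = 22.9034 m/s

22.90 m/s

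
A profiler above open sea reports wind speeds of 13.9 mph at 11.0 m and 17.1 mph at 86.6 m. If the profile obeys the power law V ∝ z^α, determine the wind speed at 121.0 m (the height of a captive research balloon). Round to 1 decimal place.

17.7 mph

First find α: α = ln(V₂/V₁)/ln(z₂/z₁) = ln(17.1/13.9)/ln(86.6/11.0) = 0.20719/2.06340 = 0.1004
Extrapolate from 86.6 m to 121.0 m: V₃ = 17.1 × (121.0/86.6)^0.1004 = 17.1 × 1.0342 = 17.6841 mph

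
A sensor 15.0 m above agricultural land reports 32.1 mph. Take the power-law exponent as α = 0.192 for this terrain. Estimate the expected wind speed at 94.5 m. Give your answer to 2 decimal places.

Power-law profile: V₂ = V₁ · (z₂/z₁)^α
V₂ = 32.1 × (94.5/15.0)^0.192 = 32.1 × (6.3000)^0.192
    = 32.1 × 1.4239 = 45.7065 mph

45.71 mph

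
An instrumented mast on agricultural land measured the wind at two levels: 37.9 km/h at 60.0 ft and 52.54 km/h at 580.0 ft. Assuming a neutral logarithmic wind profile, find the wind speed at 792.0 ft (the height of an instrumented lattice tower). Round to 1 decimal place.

Log law: V ∝ ln(z/z₀). From the pair, with r = V₁/V₂ = 0.72136,
ln z₀ = (ln z₁ − r·ln z₂)/(1 − r) = (4.0943 − 0.72136×6.3630)/0.27864 = -1.7788 → z₀ = 0.1688 ft
V₃ = V₁ · ln(z₃/z₀)/ln(z₁/z₀) = 37.9 × 8.4534/5.8732 = 54.5503 km/h

54.6 km/h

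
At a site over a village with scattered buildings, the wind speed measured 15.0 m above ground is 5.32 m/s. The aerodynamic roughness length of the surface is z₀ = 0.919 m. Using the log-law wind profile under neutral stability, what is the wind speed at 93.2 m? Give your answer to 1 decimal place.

Log law: V(z) ∝ ln(z/z₀), so V₂/V₁ = ln(z₂/z₀) / ln(z₁/z₀).
ln(93.2/0.919) = 4.6192, ln(15.0/0.919) = 2.7925
V₂ = 5.32 × 4.6192/2.7925 = 5.32 × 1.6541 = 8.8000 m/s

8.8 m/s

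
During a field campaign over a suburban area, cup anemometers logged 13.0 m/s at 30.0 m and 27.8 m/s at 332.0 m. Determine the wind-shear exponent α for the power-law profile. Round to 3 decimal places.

Power law: V₂/V₁ = (z₂/z₁)^α ⇒ α = ln(V₂/V₁) / ln(z₂/z₁)
α = ln(27.8/13.0) / ln(332.0/30.0) = ln(2.1385) / ln(11.0667)
  = 0.76009 / 2.40394 = 0.31618

α ≈ 0.316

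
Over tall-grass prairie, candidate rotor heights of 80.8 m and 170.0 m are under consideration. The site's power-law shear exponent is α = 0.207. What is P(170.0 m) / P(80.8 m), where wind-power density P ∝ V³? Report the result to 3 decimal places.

Speed ratio: V_B/V_A = (z_B/z_A)^α = (170.0/80.8)^0.207 = (2.1040)^0.207 = 1.16646
Power-density ratio: P_B/P_A = (V_B/V_A)³ = (1.16646)³ = 1.58711

1.587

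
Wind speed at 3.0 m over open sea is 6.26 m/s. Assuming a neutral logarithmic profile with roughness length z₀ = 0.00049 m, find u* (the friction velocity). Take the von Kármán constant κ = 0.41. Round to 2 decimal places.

Log law: V(z) = (u*/κ) · ln(z/z₀) ⇒ u* = κ · V / ln(z/z₀)
u* = 0.41 × 6.26 / ln(3.0/0.00049) = 0.41 × 6.26 / 8.7197
   = 2.5666 / 8.7197 = 0.2943 m/s

u* ≈ 0.29 m/s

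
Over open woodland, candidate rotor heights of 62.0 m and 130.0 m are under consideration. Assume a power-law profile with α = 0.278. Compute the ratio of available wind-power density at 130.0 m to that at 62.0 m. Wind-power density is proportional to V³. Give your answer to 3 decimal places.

Speed ratio: V_B/V_A = (z_B/z_A)^α = (130.0/62.0)^0.278 = (2.0968)^0.278 = 1.22855
Power-density ratio: P_B/P_A = (V_B/V_A)³ = (1.22855)³ = 1.85427

1.854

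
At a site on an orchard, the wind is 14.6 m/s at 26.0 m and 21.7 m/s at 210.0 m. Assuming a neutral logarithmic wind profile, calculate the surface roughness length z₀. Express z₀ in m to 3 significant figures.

Log law: V(z) ∝ ln(z/z₀). With r = V₁/V₂ = 14.6/21.7 = 0.67281,
r · ln(z₂/z₀) = ln(z₁/z₀) ⇒ ln z₀ = (ln z₁ − r·ln z₂)/(1 − r)
ln z₀ = (3.25810 − 0.67281×5.34711) / 0.32719 = -1.0376
z₀ = exp(-1.0376) = 0.3543 m

z₀ ≈ 0.354 m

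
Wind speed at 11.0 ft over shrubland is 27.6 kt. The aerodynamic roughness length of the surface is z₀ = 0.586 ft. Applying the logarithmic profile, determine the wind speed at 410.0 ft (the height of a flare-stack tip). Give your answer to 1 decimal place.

Log law: V(z) ∝ ln(z/z₀), so V₂/V₁ = ln(z₂/z₀) / ln(z₁/z₀).
ln(410.0/0.586) = 6.5506, ln(11.0/0.586) = 2.9323
V₂ = 27.6 × 6.5506/2.9323 = 27.6 × 2.2339 = 61.6562 kt

61.7 kt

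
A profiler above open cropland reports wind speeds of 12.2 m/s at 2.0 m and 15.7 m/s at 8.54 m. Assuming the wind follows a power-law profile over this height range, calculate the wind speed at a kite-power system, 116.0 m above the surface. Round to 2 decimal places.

24.70 m/s

First find α: α = ln(V₂/V₁)/ln(z₂/z₁) = ln(15.7/12.2)/ln(8.54/2.0) = 0.25222/1.45161 = 0.1738
Extrapolate from 8.54 m to 116.0 m: V₃ = 15.7 × (116.0/8.54)^0.1738 = 15.7 × 1.5735 = 24.7038 m/s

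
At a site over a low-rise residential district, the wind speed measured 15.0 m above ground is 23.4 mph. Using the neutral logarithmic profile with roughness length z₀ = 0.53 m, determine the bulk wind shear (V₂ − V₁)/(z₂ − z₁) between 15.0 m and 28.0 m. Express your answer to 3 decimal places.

Log law: V₂ = V₁ · ln(z₂/z₀)/ln(z₁/z₀) = 23.4 × 3.9671/3.3429 = 27.7690 mph
ΔV/Δz = (27.7690 − 23.4)/(28.0 − 15.0) = 4.3690/13.0000 = 0.33608 mph/m

0.336 mph/m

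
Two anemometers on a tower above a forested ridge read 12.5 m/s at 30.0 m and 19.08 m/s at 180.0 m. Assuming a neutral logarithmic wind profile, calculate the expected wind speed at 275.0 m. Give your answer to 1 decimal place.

20.6 m/s

Log law: V ∝ ln(z/z₀). From the pair, with r = V₁/V₂ = 0.65514,
ln z₀ = (ln z₁ − r·ln z₂)/(1 − r) = (3.4012 − 0.65514×5.1930)/0.34486 = -0.0026 → z₀ = 0.9974 m
V₃ = V₁ · ln(z₃/z₀)/ln(z₁/z₀) = 12.5 × 5.6194/3.4038 = 20.6364 m/s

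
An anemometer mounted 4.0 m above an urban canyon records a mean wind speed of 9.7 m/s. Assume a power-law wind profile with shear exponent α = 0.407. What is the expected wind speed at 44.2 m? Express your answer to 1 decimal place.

25.8 m/s

Power-law profile: V₂ = V₁ · (z₂/z₁)^α
V₂ = 9.7 × (44.2/4.0)^0.407 = 9.7 × (11.0500)^0.407
    = 9.7 × 2.6586 = 25.7881 m/s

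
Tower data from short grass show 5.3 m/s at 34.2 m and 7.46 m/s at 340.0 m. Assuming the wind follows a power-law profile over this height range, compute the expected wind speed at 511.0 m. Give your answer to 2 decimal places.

First find α: α = ln(V₂/V₁)/ln(z₂/z₁) = ln(7.46/5.3)/ln(340.0/34.2) = 0.34185/2.29672 = 0.1488
Extrapolate from 340.0 m to 511.0 m: V₃ = 7.46 × (511.0/340.0)^0.1488 = 7.46 × 1.0625 = 7.9264 m/s

7.93 m/s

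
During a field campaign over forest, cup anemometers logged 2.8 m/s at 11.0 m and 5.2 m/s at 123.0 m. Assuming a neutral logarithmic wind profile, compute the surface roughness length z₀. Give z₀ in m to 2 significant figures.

z₀ ≈ 0.66 m

Log law: V(z) ∝ ln(z/z₀). With r = V₁/V₂ = 2.8/5.2 = 0.53846,
r · ln(z₂/z₀) = ln(z₁/z₀) ⇒ ln z₀ = (ln z₁ − r·ln z₂)/(1 − r)
ln z₀ = (2.39790 − 0.53846×4.81218) / 0.46154 = -0.4188
z₀ = exp(-0.4188) = 0.6579 m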